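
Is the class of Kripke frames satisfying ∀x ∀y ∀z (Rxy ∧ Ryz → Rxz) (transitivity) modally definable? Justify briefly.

This is a Sahlqvist condition; the 4 axiom □p → □□p defines it.
Suppose □p→□□p is valid. Take Rxy, Ryz and set V(p)={w : Rxw}. Then □p at x, so □□p at x, so □p at y, so p at z, i.e. Rxz.

Yes, by □p → □□p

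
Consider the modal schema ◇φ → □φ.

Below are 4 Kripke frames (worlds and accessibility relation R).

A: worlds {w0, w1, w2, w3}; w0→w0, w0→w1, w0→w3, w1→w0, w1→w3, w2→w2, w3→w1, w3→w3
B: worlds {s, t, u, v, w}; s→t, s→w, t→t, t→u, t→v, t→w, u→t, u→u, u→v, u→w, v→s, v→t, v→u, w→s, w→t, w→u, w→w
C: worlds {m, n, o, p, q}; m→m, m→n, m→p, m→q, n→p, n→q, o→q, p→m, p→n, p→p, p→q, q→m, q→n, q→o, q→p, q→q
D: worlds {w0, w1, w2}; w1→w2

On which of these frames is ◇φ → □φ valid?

D

Frame correspondent (Sahlqvist): ∀x ∀y ∀z (Rxy ∧ Rxz → y = z) — i.e. partial functionality.
A: fails — w0 sees both w0 and w1.
B: fails — s sees both t and w.
C: fails — m sees both m and n.
D: ✓.
Valid on: D.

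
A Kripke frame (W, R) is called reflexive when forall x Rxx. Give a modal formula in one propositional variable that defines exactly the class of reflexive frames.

A defining formula is □q → q (the T axiom).
Suppose □q→q is valid. At any x set V(q)={w : Rxw}. Then □q holds at x, so q holds at x, i.e. Rxx.

□q → q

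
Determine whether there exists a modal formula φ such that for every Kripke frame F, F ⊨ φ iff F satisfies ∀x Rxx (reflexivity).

Definable; □q → q defines it

This is a Sahlqvist condition; the T axiom □q → q defines it.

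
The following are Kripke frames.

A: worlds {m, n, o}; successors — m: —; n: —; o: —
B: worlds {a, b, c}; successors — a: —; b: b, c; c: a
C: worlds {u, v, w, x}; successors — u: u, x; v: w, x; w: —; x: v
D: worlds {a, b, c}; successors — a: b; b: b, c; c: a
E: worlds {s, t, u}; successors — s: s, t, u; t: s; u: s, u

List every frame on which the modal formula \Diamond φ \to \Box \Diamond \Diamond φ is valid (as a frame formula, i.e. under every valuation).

The schema corresponds to a generalized confluence (Geach) condition: \forall x \forall y \forall z ((xRy \wedge xRz) \to \exists w (y = w \wedge z R^2 w)).
A: ✓.
B: fails — bRb, bRc but no w with b=w and cR²w.
C: fails — uRu, uRx but no t with u=t and xR²t.
D: fails — bRc, bRc but no w with c=w and cR²w.
E: ✓.

A, E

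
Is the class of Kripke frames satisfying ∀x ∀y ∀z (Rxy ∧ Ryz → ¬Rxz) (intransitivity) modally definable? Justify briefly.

Modal frame validity is preserved under surjective bounded morphisms.
The 7-cycle (worlds s,t,u,v,w,x,y with s→t→u→v→w→x→y→s) is intransitive. Mapping every world to a single reflexive point • is a surjective bounded morphism; the reflexive point is not intransitive (R••∧R•• but R••).
So no modal formula (or set of formulas) defines exactly the intransitive frames.

Not modally definable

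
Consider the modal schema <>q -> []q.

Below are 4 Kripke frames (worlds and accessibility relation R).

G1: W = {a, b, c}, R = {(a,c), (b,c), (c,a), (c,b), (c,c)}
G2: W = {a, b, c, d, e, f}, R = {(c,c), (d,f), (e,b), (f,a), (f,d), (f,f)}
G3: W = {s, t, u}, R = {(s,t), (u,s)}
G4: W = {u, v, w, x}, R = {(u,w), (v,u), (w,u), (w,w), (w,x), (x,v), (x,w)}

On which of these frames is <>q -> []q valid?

This is the axiom for partial functionality; its first-order frame correspondent is forall x forall y forall z (Rxy & Rxz -> y = z).
G1: fails — c sees both a and b.
G2: fails — f sees both a and d.
G3: holds.
G4: fails — w sees both u and w.

G3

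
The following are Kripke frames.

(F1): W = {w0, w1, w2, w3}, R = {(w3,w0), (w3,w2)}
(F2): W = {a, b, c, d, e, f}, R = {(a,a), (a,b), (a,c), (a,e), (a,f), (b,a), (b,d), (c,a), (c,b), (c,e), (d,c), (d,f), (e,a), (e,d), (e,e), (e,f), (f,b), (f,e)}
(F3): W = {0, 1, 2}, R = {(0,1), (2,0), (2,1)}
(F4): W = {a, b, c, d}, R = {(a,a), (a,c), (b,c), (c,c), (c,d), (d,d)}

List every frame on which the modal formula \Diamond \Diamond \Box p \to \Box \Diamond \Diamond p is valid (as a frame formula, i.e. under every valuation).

(F1), (F4)

This is the axiom for a generalized confluence (Geach) condition; its first-order frame correspondent is \forall x \forall y \forall z ((x R^2 y \wedge xRz) \to \exists w (yRw \wedge z R^2 w)).
(F1): satisfies the condition.
(F2): fails — eR²d, eRd but no w with dRw and dR²w.
(F3): fails — 2R²1, 2R0 but no w with 1Rw and 0R²w.
(F4): satisfies the condition.
Valid on: (F1), (F4).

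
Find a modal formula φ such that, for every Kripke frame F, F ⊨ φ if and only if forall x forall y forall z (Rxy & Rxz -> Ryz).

◇ψ → □◇ψ

The condition is the Euclidean property. The 5 schema ◇ψ → □◇ψ defines it.
Suppose ◇ψ→□◇ψ is valid. Take Rxy, Rxz and set V(ψ)={y}. Then ◇ψ at x, so □◇ψ at x, so ◇ψ at z, so some w with Rzw has ψ; w=y, i.e. Rzy. By symmetry of the argument, Ryz.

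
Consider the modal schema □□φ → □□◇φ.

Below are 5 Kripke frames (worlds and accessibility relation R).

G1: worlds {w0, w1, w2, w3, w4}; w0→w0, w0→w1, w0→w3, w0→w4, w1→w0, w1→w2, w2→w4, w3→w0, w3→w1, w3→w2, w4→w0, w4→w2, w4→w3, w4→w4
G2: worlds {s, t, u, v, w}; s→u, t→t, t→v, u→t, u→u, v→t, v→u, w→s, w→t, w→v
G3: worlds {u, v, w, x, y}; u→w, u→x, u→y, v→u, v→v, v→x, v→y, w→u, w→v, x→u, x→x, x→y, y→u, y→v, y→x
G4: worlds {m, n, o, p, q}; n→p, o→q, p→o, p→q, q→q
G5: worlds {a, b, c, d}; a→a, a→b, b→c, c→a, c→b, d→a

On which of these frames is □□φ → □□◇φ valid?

Frame correspondent (Sahlqvist): ∀x ∀z (xR²z → ∃w (xR²w ∧ zRw)) — i.e. a generalized confluence (Geach) condition.
G1: condition met.
G2: condition met.
G3: condition met.
G4: condition met.
G5: fails — bR²b but no w with bR²w and bRw.
Valid on: G1, G2, G3, G4.

G1, G2, G3, G4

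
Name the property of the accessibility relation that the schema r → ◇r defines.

This is frame-equivalent to □r → r (substitute ¬r for r and contrapose).
Suppose □r→r is valid. At any x set V(r)={w : Rxw}. Then □r holds at x, so r holds at x, i.e. Rxx.

reflexivity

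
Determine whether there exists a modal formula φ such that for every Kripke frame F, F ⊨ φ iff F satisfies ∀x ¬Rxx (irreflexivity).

No — not modally definable

If a class were modally definable it would be closed under surjective bounded morphisms (Goldblatt–Thomason).
The 4-cycle (worlds w0,w1,w2,w3 with w0→w1→w2→w3→w0) is irreflexive, and the map sending every world to a single reflexive point • is a surjective bounded morphism (forth: every edge maps to (•,•); back: every world has a successor). So any modal formula valid on the 4-cycle is also valid on the reflexive point, which is not irreflexive.
Hence irreflexivity is not modally definable.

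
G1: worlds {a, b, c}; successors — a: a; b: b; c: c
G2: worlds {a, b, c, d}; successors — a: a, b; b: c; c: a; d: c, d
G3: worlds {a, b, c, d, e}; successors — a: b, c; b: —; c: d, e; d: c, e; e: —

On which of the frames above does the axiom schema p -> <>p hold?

This is the axiom for reflexivity; its first-order frame correspondent is forall x Rxx.
G1: ✓.
G2: fails — world b does not see itself.
G3: fails — world a does not see itself.
Valid on: G1.

G1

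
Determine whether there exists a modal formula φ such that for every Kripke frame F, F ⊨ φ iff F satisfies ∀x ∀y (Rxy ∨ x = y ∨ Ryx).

No

If a class were modally definable it would be closed under disjoint unions (Goldblatt–Thomason).
Take 4 disjoint single-world reflexive frames: each is trivially connected, but their disjoint union has 4 worlds with no edge between distinct components, so it is not connected.
So the class is not modally definable.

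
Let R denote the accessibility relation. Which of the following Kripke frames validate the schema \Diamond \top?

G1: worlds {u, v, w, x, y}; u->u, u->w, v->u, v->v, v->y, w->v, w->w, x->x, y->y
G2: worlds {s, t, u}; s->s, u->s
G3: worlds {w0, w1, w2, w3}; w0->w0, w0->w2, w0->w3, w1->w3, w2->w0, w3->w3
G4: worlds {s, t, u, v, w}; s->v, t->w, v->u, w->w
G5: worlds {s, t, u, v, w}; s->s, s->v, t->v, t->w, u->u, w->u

This is the axiom for seriality; its first-order frame correspondent is \forall x \exists y Rxy.
G1: satisfies the condition.
G2: fails — world t has no successor.
G3: satisfies the condition.
G4: fails — world u has no successor.
G5: fails — world v has no successor.
Valid on: G1, G3.

G1, G3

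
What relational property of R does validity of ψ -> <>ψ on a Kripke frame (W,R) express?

Reflexivity

Replacing ψ by ¬ψ and contraposing gives the equivalent schema □ψ → ψ.
Suppose □ψ→ψ is valid. At any x set V(ψ)={w : Rxw}. Then □ψ holds at x, so ψ holds at x, i.e. Rxx.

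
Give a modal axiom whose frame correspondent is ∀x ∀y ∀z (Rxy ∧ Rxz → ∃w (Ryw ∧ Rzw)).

◇□q → □◇q

A defining formula is ◇□q → □◇q (the .2 axiom).
Suppose ◇□q→□◇q is valid. Take Rxy, Rxz and set V(q)={w : Ryw}. Then □q at y so ◇□q at x, so □◇q at x, so ◇q at z, giving w with Rzw and Ryw.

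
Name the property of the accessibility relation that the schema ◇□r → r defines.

symmetry: ∀x ∀y (Rxy → Ryx)

Replacing r by ¬r and contraposing gives the equivalent schema r → □◇r.
Suppose r→□◇r is valid. Take Rxy and set V(r)={x}. Then r at x, so □◇r at x, so ◇r at y, so some z with Ryz has r; z=x, i.e. Ryx.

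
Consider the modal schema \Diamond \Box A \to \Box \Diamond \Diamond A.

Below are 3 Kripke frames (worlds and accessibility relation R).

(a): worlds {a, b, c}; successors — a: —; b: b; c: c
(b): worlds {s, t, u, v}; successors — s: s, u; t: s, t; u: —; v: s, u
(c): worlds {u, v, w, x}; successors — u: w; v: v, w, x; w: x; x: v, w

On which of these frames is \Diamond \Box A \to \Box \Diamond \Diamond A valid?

This is the axiom for a generalized confluence (Geach) condition; its first-order frame correspondent is \forall x \forall y \forall z ((xRy \wedge xRz) \to \exists w (yRw \wedge z R^2 w)).
(a): condition met.
(b): fails — sRs, sRu but no w with sRw and uR²w.
(c): fails — uRw, uRw but no t with wRt and wR²t.

(a)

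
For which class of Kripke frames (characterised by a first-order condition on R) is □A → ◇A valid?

Suppose □A→◇A is valid. At any x set V(A)=W. Then □A at x, so ◇A at x, so x has a successor.
The converse is a direct semantic check.
So the correspondent is seriality.

seriality: ∀x ∃y Rxy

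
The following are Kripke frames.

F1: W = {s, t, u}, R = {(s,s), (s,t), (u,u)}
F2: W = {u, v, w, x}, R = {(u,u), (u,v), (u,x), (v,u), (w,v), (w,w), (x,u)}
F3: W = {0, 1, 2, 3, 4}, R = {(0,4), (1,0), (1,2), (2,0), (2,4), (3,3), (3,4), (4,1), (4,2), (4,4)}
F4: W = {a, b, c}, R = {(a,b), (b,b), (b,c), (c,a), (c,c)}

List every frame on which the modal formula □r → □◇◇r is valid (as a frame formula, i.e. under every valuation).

The schema corresponds to a generalized confluence (Geach) condition: ∀x ∀z (xRz → ∃w (xRw ∧ zR²w)).
F1: fails — sRt but no w with sRw and tR²w.
F2: ✓.
F3: ✓.
F4: ✓.
Valid on: F2, F3, F4.

F2, F3, F4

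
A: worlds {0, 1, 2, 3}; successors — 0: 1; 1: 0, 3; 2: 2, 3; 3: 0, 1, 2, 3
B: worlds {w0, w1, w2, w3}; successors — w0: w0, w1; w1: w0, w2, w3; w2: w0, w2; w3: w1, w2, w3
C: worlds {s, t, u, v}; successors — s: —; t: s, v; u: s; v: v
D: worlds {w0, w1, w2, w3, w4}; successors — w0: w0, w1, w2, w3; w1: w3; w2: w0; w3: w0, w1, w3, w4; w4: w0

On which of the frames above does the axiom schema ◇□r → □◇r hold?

The schema corresponds to convergence: ∀x ∀y ∀z (Rxy ∧ Rxz → ∃w (Ryw ∧ Rzw)).
A: fails — R32 and R30 but 2 and 0 have no common successor.
B: ✓.
C: fails — Rts and Rts but s and s have no common successor.
D: fails — Rw0w1 and Rw0w2 but w1 and w2 have no common successor.
Valid on: B.

B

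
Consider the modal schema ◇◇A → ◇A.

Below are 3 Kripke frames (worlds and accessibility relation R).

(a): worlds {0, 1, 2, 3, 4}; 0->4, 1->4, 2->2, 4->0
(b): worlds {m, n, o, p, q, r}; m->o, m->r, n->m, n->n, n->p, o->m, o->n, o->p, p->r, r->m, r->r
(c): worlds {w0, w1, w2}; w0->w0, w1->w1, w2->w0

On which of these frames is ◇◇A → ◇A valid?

The schema corresponds to transitivity: ∀x ∀y ∀z (Rxy ∧ Ryz → Rxz).
(a): fails — R04 and R40 but not R00.
(b): fails — Rom and Rmr but not Ror.
(c): holds.

(c)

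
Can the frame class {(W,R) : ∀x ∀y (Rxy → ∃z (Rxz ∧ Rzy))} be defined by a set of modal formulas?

Yes, by □□q → □q

Yes: it is density, defined by the C4 schema □□q → □q.
Suppose □□q→□q is valid. Take Rxy and set V(q)={w : xR²w}. Then □□q at x, so □q at x, so q at y, i.e. ∃z(Rxz∧Rzy).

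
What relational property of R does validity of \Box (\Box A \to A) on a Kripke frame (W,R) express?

Suppose □(□A→A) is valid. Take Rxy and set V(A)={w : Ryw}. Then at y, □A holds; since □(□A→A) at x, □A→A at y, so A at y, i.e. Ryy.

Shift-reflexivity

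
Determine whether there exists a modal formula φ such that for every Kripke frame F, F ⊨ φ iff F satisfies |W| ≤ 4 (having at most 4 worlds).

Any modally definable frame class is closed under disjoint unions.
Any modal formula valid on each of 5 disjoint one-world frames is valid on their disjoint union (validity is preserved under disjoint unions). Each one-world frame has |W|=1≤4, but the union has |W|=5.
Hence having at most 4 worlds is not modally definable.

Not modally definable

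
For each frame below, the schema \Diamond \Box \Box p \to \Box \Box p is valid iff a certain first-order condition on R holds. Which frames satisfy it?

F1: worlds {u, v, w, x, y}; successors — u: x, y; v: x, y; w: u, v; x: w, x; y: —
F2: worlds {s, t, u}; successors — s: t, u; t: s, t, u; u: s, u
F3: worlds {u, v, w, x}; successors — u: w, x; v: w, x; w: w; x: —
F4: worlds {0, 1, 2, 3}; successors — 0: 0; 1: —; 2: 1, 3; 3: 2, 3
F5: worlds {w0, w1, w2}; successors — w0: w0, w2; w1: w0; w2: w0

F2, F5

This is the axiom for a generalized confluence (Geach) condition; its first-order frame correspondent is \forall x \forall y \forall z ((xRy \wedge x R^2 z) \to \exists w (y R^2 w \wedge z = w)).
F1: fails — uRy, uR²w but no t with yR²t and w=t.
F2: ✓.
F3: fails — uRx, uR²w but no t with xR²t and w=t.
F4: fails — 2R1, 2R²2 but no w with 1R²w and 2=w.
F5: ✓.
Valid on: F2, F5.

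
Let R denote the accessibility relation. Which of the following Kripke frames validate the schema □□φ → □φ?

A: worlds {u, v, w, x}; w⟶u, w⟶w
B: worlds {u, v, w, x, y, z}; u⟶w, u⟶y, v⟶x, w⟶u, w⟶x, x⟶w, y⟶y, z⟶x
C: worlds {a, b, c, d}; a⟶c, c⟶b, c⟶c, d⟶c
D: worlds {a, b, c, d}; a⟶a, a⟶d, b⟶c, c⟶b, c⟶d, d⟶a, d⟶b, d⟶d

This is the axiom for density; its first-order frame correspondent is ∀x ∀y (Rxy → ∃z (Rxz ∧ Rzy)).
A: condition met.
B: fails — Rxw but no t with Rxt and Rtw.
C: condition met.
D: fails — Rbc but no z with Rbz and Rzc.

A, C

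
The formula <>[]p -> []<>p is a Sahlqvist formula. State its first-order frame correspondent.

Suppose ◇□p→□◇p is valid. Take Rxy, Rxz and set V(p)={w : Ryw}. Then □p at y so ◇□p at x, so □◇p at x, so ◇p at z, giving w with Rzw and Ryw.

convergence: forall x forall y forall z (Rxy & Rxz -> exists w (Ryw & Rzw))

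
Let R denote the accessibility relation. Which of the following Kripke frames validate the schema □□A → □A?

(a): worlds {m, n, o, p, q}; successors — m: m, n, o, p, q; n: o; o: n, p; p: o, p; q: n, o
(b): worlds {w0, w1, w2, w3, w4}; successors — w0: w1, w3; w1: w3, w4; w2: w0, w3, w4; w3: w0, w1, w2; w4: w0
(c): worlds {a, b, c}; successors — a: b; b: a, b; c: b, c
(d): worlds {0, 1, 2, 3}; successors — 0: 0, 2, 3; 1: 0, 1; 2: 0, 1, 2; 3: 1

(c), (d)

Frame correspondent (Sahlqvist): ∀x ∀y (Rxy → ∃z (Rxz ∧ Rzy)) — i.e. density.
(a): fails — Ron but no z with Roz and Rzn.
(b): fails — Rw2w4 but no z with Rw2z and Rzw4.
(c): condition met.
(d): condition met.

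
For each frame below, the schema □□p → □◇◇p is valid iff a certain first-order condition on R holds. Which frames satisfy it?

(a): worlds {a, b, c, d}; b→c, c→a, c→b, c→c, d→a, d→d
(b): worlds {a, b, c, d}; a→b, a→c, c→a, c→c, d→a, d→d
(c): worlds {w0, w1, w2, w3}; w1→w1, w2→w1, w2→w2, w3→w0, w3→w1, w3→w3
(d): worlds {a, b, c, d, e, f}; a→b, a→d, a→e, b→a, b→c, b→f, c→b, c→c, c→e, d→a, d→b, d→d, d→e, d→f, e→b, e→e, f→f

Frame correspondent (Sahlqvist): ∀x ∀z (xRz → ∃w (xR²w ∧ zR²w)) — i.e. a generalized confluence (Geach) condition.
(a): fails — cRa but no w with cR²w and aR²w.
(b): fails — aRb but no w with aR²w and bR²w.
(c): fails — w3Rw0 but no w with w3R²w and w0R²w.
(d): ✓.

(d)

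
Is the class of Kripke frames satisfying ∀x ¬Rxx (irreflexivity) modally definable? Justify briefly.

No — not modally definable

Modal frame validity is preserved under surjective bounded morphisms.
The 4-cycle (worlds a,b,c,d with a→b→c→d→a) is irreflexive, and the map sending every world to a single reflexive point • is a surjective bounded morphism (forth: every edge maps to (•,•); back: every world has a successor). So any modal formula valid on the 4-cycle is also valid on the reflexive point, which is not irreflexive.
So the class is not modally definable.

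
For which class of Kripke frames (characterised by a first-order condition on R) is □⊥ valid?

emptiness of R: ∀x ∀y ¬Rxy

□⊥ is valid iff no world has any successor (otherwise □⊥ fails at any world with one).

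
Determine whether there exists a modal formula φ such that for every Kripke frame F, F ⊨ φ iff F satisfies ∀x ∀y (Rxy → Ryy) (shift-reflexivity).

Yes: it is shift-reflexivity, defined by the T□ schema □(□p → p).
Suppose □(□p→p) is valid. Take Rxy and set V(p)={w : Ryw}. Then at y, □p holds; since □(□p→p) at x, □p→p at y, so p at y, i.e. Ryy.

Yes, by □(□p → p)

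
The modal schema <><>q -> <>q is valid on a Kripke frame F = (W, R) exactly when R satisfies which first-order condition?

transitivity: forall x forall y forall z (Rxy & Ryz -> Rxz)

This schema is equivalent to the 4 axiom □q → □□q.
Its frame correspondent is transitivity — forall x forall y forall z (Rxy & Ryz -> Rxz).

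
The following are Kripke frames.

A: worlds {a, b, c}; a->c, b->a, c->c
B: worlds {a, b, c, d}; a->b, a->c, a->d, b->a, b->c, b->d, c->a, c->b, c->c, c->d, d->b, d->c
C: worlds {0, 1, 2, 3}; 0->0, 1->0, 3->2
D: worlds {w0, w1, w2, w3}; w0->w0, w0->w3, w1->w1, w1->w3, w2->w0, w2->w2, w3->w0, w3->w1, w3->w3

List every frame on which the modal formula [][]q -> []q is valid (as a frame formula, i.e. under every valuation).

B, D

This is the axiom for density; its first-order frame correspondent is forall x forall y (Rxy -> exists z (Rxz & Rzy)).
A: fails — Rba but no z with Rbz and Rza.
B: satisfies the condition.
C: fails — R32 but no z with R3z and Rz2.
D: satisfies the condition.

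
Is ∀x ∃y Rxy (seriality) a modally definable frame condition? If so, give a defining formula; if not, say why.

This is a Sahlqvist condition; the D axiom □r → ◇r defines it.

Yes, by □r → ◇r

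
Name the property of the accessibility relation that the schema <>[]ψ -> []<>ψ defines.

convergence: forall x forall y forall z (Rxy & Rxz -> exists w (Ryw & Rzw))

Suppose ◇□ψ→□◇ψ is valid. Take Rxy, Rxz and set V(ψ)={w : Ryw}. Then □ψ at y so ◇□ψ at x, so □◇ψ at x, so ◇ψ at z, giving w with Rzw and Ryw.
The converse is a direct semantic check.
Frame condition: forall x forall y forall z (Rxy & Rxz -> exists w (Ryw & Rzw)).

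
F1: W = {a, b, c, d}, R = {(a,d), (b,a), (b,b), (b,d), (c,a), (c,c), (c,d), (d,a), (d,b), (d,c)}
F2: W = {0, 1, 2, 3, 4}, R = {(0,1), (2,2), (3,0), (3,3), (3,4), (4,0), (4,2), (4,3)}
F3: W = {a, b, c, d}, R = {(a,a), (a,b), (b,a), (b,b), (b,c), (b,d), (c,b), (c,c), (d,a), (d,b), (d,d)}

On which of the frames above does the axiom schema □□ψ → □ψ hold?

Frame correspondent (Sahlqvist): ∀x ∀y (Rxy → ∃z (Rxz ∧ Rzy)) — i.e. density.
F1: fails — Rad but no z with Raz and Rzd.
F2: fails — R01 but no z with R0z and Rz1.
F3: holds.
Valid on: F3.

F3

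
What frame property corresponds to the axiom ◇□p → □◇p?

convergence

Suppose ◇□p→□◇p is valid. Take Rxy, Rxz and set V(p)={w : Ryw}. Then □p at y so ◇□p at x, so □◇p at x, so ◇p at z, giving w with Rzw and Ryw.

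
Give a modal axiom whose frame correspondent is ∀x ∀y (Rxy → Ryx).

The condition is symmetry. The B schema r → □◇r defines it.
Suppose r→□◇r is valid. Take Rxy and set V(r)={x}. Then r at x, so □◇r at x, so ◇r at y, so some z with Ryz has r; z=x, i.e. Ryx.

r → □◇r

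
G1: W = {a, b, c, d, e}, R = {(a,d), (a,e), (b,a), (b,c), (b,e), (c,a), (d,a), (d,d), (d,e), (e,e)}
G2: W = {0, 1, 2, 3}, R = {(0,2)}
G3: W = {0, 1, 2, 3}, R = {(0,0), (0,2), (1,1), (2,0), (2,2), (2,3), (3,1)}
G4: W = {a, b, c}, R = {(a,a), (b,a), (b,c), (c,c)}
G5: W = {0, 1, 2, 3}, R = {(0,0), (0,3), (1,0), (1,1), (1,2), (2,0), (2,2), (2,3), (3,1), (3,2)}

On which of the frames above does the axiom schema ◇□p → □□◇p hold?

This is the axiom for a generalized confluence (Geach) condition; its first-order frame correspondent is ∀x ∀y ∀z ((xRy ∧ xR²z) → ∃w (yRw ∧ zRw)).
G1: fails — bRc, bR²a but no w with cRw and aRw.
G2: holds.
G3: fails — 0R0, 0R²3 but no w with 0Rw and 3Rw.
G4: fails — bRa, bR²c but no w with aRw and cRw.
G5: fails — 0R0, 0R²3 but no w with 0Rw and 3Rw.

G2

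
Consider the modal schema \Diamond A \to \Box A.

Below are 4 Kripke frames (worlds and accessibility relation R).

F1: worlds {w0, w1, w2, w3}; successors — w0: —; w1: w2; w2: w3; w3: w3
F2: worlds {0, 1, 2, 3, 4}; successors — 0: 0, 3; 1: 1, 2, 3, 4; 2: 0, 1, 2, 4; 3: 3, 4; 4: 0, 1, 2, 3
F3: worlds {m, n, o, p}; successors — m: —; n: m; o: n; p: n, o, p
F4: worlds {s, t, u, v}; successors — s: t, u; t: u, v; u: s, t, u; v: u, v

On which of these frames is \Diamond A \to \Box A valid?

Frame correspondent (Sahlqvist): \forall x \forall y \forall z (Rxy \wedge Rxz \to y = z) — i.e. partial functionality.
F1: condition met.
F2: fails — 0 sees both 0 and 3.
F3: fails — p sees both n and o.
F4: fails — s sees both t and u.

F1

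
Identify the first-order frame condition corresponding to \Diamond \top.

◇⊤ holds at w iff w has a successor, so frame-validity of ◇⊤ is exactly seriality. Equivalently via □r → ◇r:
Suppose □r→◇r is valid. At any x set V(r)=W. Then □r at x, so ◇r at x, so x has a successor.

Seriality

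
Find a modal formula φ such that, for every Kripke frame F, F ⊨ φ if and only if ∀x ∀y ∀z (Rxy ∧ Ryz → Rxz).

□ψ → □□ψ

This is transitivity; the standard corresponding axiom is 4: □ψ → □□ψ.
Suppose □ψ→□□ψ is valid. Take Rxy, Ryz and set V(ψ)={w : Rxw}. Then □ψ at x, so □□ψ at x, so □ψ at y, so ψ at z, i.e. Rxz.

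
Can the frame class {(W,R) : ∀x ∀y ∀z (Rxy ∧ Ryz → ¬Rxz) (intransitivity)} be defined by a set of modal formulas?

Any modally definable frame class is closed under surjective bounded morphisms.
The 3-cycle (worlds w0,w1,w2 with w0→w1→w2→w0) is intransitive. Mapping every world to a single reflexive point • is a surjective bounded morphism; the reflexive point is not intransitive (R••∧R•• but R••).
So the class is not modally definable.

Not modally definable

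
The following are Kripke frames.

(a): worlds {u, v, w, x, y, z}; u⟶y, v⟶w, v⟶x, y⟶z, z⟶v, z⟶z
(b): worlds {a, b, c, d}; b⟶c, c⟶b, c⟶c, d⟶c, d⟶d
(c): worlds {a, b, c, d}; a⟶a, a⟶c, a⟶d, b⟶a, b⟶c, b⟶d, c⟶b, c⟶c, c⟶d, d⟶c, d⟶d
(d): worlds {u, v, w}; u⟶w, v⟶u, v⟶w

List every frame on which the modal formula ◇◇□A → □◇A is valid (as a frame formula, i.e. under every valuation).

(b), (c)

Frame correspondent (Sahlqvist): ∀x ∀y ∀z ((xR²y ∧ xRz) → ∃w (yRw ∧ zRw)) — i.e. a generalized confluence (Geach) condition.
(a): fails — yR²v, yRz but no t with vRt and zRt.
(b): satisfies the condition.
(c): satisfies the condition.
(d): fails — vR²w, vRu but no t with wRt and uRt.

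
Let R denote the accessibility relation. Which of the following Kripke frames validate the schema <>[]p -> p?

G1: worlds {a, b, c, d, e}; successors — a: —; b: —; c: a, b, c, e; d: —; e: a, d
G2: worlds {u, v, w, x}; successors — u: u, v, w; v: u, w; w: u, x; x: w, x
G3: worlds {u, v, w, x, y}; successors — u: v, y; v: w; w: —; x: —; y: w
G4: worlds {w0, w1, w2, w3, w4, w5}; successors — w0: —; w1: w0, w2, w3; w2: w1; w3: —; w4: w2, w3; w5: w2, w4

none

The schema corresponds to symmetry: forall x forall y (Rxy -> Ryx).
G1: fails — Rea but not Rae.
G2: fails — Rvw but not Rwv.
G3: fails — Ruv but not Rvu.
G4: fails — Rw1w0 but not Rw0w1.
Valid on no frame.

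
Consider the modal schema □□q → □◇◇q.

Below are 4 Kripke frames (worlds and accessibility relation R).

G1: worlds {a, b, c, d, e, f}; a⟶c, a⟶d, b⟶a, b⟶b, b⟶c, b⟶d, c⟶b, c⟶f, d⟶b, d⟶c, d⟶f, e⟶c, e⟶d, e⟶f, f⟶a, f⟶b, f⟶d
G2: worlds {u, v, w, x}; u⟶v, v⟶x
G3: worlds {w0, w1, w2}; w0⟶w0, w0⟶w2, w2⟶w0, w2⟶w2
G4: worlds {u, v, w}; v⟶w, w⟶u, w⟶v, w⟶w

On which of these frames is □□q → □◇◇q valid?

G1, G3

Frame correspondent (Sahlqvist): ∀x ∀z (xRz → ∃w (xR²w ∧ zR²w)) — i.e. a generalized confluence (Geach) condition.
G1: holds.
G2: fails — uRv but no t with uR²t and vR²t.
G3: holds.
G4: fails — wRu but no t with wR²t and uR²t.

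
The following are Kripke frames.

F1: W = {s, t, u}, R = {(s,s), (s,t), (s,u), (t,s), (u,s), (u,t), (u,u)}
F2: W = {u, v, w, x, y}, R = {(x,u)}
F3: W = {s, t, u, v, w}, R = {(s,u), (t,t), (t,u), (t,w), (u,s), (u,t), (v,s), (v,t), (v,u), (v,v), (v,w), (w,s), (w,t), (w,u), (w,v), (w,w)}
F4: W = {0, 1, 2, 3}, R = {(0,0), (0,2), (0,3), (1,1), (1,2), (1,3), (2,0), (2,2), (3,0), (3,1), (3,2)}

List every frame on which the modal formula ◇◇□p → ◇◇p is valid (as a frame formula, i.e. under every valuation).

The schema corresponds to a generalized confluence (Geach) condition: ∀x ∀y (xR²y → ∃w (yRw ∧ xR²w)).
F1: holds.
F2: holds.
F3: fails — sR²s but no w* with sRw* and sR²w*.
F4: holds.
Valid on: F1, F2, F4.

F1, F2, F4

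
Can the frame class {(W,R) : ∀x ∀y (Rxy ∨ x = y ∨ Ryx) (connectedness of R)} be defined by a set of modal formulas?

No

Modal frame validity is preserved under disjoint unions.
Take 4 disjoint single-world reflexive frames: each is trivially connected, but their disjoint union has 4 worlds with no edge between distinct components, so it is not connected.
So no modal formula (or set of formulas) defines exactly the connected frames.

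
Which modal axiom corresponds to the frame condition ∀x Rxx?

□r → r

A defining formula is □r → r (the T axiom).
Suppose □r→r is valid. At any x set V(r)={w : Rxw}. Then □r holds at x, so r holds at x, i.e. Rxx.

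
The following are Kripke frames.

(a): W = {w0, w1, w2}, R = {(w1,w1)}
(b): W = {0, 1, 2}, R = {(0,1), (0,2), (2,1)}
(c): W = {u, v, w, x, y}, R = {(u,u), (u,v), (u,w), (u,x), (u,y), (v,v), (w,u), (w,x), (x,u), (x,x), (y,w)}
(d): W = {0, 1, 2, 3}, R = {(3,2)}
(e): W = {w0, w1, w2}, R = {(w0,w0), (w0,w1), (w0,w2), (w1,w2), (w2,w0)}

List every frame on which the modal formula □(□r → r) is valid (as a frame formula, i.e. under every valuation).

(a)

The schema corresponds to shift-reflexivity: ∀x ∀y (Rxy → Ryy).
(a): holds.
(b): fails — R01 but not R11.
(c): fails — Ruw but not Rww.
(d): fails — R32 but not R22.
(e): fails — Rw1w2 but not Rw2w2.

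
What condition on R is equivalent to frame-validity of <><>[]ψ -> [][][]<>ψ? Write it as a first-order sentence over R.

This is a Sahlqvist (Geach-type) schema ◇^2□^1ψ → □^3◇^1ψ.
Minimal-valuation argument: fix x; take any y with xR^2y and any z with xR^3z. Set V(ψ) to the set of worlds R-reachable from y in exactly 1 step. Then □^1ψ holds at y, so the antecedent holds at x; validity forces ◇^1ψ at z, giving a w with zR^1w and yR^1w.
First-order correspondent: forall x forall y forall z ((x R^2 y & x R^3 z) -> exists w (yRw & zRw)).

forall x forall y forall z ((x R^2 y & x R^3 z) -> exists w (yRw & zRw))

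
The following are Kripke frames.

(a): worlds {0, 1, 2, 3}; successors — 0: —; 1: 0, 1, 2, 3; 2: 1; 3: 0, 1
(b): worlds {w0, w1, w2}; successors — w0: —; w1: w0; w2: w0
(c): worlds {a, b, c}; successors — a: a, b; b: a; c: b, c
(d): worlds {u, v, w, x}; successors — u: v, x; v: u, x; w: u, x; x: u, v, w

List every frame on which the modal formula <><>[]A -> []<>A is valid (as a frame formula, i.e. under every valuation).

The schema corresponds to a generalized confluence (Geach) condition: forall x forall y forall z ((x R^2 y & xRz) -> exists w (yRw & zRw)).
(a): fails — 1R²0, 1R0 but no w with 0Rw and 0Rw.
(b): condition met.
(c): fails — cR²b, cRc but no w with bRw and cRw.
(d): condition met.
Valid on: (b), (d).

(b), (d)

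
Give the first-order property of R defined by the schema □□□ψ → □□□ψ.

This is a Sahlqvist (Geach-type) schema ◇^0□^3ψ → □^3◇^0ψ.
Minimal-valuation argument: fix x; take any y with xR^0y and any z with xR^3z. Set V(ψ) to the set of worlds R-reachable from y in exactly 3 steps. Then □^3ψ holds at y, so the antecedent holds at x; validity forces ◇^0ψ at z, giving a w with zR^0w and yR^3w.
First-order correspondent: ∀x ∀z (xR³z → ∃w (xR³w ∧ z = w)).

∀x ∀z (xR³z → ∃w (xR³w ∧ z = w))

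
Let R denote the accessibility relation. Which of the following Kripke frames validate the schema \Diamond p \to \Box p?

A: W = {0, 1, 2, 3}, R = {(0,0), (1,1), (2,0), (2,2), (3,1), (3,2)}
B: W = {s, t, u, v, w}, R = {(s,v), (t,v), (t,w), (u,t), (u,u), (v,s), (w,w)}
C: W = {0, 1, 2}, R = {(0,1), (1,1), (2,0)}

C

The schema corresponds to partial functionality: \forall x \forall y \forall z (Rxy \wedge Rxz \to y = z).
A: fails — 2 sees both 0 and 2.
B: fails — t sees both v and w.
C: satisfies the condition.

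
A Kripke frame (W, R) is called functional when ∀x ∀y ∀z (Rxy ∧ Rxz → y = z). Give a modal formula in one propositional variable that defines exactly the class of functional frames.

◇q → □q

The condition is partial functionality. The CD schema ◇q → □q defines it.
Suppose ◇q→□q is valid. Take Rxy, Rxz and set V(q)={y}. Then ◇q at x, so □q at x, so q at z, i.e. z=y.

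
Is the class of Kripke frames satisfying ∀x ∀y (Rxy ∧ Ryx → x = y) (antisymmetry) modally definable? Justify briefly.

No

If a class were modally definable it would be closed under surjective bounded morphisms (Goldblatt–Thomason).
The 4-cycle (worlds w0,w1,w2,w3 with w0→w1→w2→w3→w0) is antisymmetric. Sending even-indexed worlds to a and odd-indexed worlds to b is a surjective bounded morphism onto the two-world frame with a↔b, which is not antisymmetric.
So the class is not modally definable.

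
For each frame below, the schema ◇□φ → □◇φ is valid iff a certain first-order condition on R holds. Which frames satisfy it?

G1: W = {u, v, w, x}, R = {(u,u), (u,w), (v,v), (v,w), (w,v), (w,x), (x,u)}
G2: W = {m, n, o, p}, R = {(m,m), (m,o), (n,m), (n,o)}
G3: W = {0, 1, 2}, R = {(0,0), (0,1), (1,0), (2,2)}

Frame correspondent (Sahlqvist): ∀x ∀y ∀z (Rxy ∧ Rxz → ∃w (Ryw ∧ Rzw)) — i.e. convergence.
G1: fails — Ruw and Ruu but w and u have no common successor.
G2: fails — Rmo and Rmo but o and o have no common successor.
G3: holds.

G3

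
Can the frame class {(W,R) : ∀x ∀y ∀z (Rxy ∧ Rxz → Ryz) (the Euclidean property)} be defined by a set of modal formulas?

Yes, by ◇r → □◇r

This is a Sahlqvist condition; the 5 axiom ◇r → □◇r defines it.
Suppose ◇r→□◇r is valid. Take Rxy, Rxz and set V(r)={y}. Then ◇r at x, so □◇r at x, so ◇r at z, so some w with Rzw has r; w=y, i.e. Rzy. By symmetry of the argument, Ryz.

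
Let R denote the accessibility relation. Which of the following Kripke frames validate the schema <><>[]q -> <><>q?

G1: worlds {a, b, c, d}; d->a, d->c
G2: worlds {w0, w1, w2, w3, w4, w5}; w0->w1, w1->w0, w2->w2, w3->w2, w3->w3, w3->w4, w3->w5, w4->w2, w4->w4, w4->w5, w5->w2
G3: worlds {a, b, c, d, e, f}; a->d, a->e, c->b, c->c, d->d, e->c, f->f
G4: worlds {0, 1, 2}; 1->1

G1, G4

Frame correspondent (Sahlqvist): forall x forall y (x R^2 y -> exists w (yRw & x R^2 w)) — i.e. a generalized confluence (Geach) condition.
G1: holds.
G2: fails — w0R²w0 but no w with w0Rw and w0R²w.
G3: fails — cR²b but no w with bRw and cR²w.
G4: holds.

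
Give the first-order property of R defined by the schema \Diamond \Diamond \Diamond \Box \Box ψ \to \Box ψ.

\forall x \forall y \forall z ((x R^3 y \wedge xRz) \to \exists w (y R^2 w \wedge z = w))

This is a Sahlqvist (Geach-type) schema ◇^3□^2ψ → □^1◇^0ψ.
Minimal-valuation argument: fix x; take any y with xR^3y and any z with xR^1z. Set V(ψ) to the set of worlds R-reachable from y in exactly 2 steps. Then □^2ψ holds at y, so the antecedent holds at x; validity forces ◇^0ψ at z, giving a w with zR^0w and yR^2w.
First-order correspondent: \forall x \forall y \forall z ((x R^3 y \wedge xRz) \to \exists w (y R^2 w \wedge z = w)).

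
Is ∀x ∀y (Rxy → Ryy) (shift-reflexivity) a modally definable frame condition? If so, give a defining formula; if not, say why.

Yes — defined by □(□r → r)

The condition is shift-reflexivity. A defining modal formula is □(□r → r).
Suppose □(□r→r) is valid. Take Rxy and set V(r)={w : Ryw}. Then at y, □r holds; since □(□r→r) at x, □r→r at y, so r at y, i.e. Ryy.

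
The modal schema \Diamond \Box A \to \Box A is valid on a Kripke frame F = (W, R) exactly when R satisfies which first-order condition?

the Euclidean property

This is frame-equivalent to ◇A → □◇A (substitute ¬A for A and contrapose).
Suppose ◇A→□◇A is valid. Take Rxy, Rxz and set V(A)={y}. Then ◇A at x, so □◇A at x, so ◇A at z, so some w with Rzw has A; w=y, i.e. Rzy. By symmetry of the argument, Ryz.
Conversely, any frame satisfying \forall x \forall y \forall z (Rxy \wedge Rxz \to Ryz) validates the schema.
So the correspondent is the Euclidean property.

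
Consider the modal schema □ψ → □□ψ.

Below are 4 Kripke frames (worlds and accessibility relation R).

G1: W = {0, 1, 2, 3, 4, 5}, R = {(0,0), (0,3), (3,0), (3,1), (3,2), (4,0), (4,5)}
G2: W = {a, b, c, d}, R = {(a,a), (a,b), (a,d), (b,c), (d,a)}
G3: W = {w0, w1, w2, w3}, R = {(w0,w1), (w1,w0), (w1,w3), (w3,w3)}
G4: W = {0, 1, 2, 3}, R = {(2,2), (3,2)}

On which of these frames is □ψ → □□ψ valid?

G4

The schema corresponds to transitivity: ∀x ∀y ∀z (Rxy ∧ Ryz → Rxz).
G1: fails — R40 and R03 but not R43.
G2: fails — Rab and Rbc but not Rac.
G3: fails — Rw0w1 and Rw1w0 but not Rw0w0.
G4: condition met.
Valid on: G4.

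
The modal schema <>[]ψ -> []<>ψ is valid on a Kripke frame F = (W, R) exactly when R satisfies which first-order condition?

convergence: forall x forall y forall z (Rxy & Rxz -> exists w (Ryw & Rzw))

This is the .2 axiom.
Its frame correspondent is convergence — forall x forall y forall z (Rxy & Rxz -> exists w (Ryw & Rzw)).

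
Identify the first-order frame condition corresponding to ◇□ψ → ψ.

Equivalently (dual form): ψ → □◇ψ.
Suppose ψ→□◇ψ is valid. Take Rxy and set V(ψ)={x}. Then ψ at x, so □◇ψ at x, so ◇ψ at y, so some z with Ryz has ψ; z=x, i.e. Ryx.

symmetry: ∀x ∀y (Rxy → Ryx)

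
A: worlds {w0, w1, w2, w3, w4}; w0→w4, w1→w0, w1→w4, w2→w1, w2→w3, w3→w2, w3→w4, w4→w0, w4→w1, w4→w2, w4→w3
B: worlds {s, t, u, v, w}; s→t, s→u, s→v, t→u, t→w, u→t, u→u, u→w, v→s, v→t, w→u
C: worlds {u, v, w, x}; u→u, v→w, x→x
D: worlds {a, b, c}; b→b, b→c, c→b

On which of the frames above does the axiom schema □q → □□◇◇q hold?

This is the axiom for a generalized confluence (Geach) condition; its first-order frame correspondent is ∀x ∀z (xR²z → ∃w (xRw ∧ zR²w)).
A: fails — w0R²w0 but no w with w0Rw and w0R²w.
B: holds.
C: holds.
D: holds.

B, C, D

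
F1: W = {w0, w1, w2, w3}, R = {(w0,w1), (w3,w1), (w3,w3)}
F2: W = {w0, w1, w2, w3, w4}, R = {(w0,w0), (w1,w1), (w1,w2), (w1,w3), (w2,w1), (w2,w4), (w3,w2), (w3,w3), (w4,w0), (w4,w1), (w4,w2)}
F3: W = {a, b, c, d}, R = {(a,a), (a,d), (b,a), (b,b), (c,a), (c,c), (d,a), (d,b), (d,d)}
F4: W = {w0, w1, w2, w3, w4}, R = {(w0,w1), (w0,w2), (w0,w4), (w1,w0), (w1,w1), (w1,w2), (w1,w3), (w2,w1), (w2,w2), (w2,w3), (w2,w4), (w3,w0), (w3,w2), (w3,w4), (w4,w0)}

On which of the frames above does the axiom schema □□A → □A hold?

The schema corresponds to density: ∀x ∀y (Rxy → ∃z (Rxz ∧ Rzy)).
F1: fails — Rw0w1 but no z with Rw0z and Rzw1.
F2: fails — Rw2w4 but no z with Rw2z and Rzw4.
F3: condition met.
F4: fails — Rw4w0 but no z with Rw4z and Rzw0.

F3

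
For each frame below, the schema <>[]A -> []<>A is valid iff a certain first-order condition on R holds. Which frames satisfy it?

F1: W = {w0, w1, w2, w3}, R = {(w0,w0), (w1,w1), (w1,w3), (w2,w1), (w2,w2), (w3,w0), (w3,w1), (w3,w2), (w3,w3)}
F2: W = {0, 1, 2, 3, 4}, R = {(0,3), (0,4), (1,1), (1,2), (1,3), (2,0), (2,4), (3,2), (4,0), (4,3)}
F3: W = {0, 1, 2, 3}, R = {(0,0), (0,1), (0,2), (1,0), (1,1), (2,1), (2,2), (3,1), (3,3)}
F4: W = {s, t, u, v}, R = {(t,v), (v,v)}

F3, F4

The schema corresponds to convergence: forall x forall y forall z (Rxy & Rxz -> exists w (Ryw & Rzw)).
F1: fails — Rw3w1 and Rw3w0 but w1 and w0 have no common successor.
F2: fails — R04 and R03 but 4 and 3 have no common successor.
F3: condition met.
F4: condition met.
Valid on: F3, F4.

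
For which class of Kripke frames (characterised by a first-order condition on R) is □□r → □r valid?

density: ∀x ∀y (Rxy → ∃z (Rxz ∧ Rzy))

Suppose □□r→□r is valid. Take Rxy and set V(r)={w : xR²w}. Then □□r at x, so □r at x, so r at y, i.e. ∃z(Rxz∧Rzy).
The converse is a direct semantic check.
So the correspondent is density.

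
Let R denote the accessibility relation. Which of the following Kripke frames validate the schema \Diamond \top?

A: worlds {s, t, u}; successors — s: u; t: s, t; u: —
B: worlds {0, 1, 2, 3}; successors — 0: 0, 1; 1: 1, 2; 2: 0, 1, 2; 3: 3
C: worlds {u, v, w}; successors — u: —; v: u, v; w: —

The schema corresponds to seriality: \forall x \exists y Rxy.
A: fails — world u has no successor.
B: ✓.
C: fails — world u has no successor.
Valid on: B.

B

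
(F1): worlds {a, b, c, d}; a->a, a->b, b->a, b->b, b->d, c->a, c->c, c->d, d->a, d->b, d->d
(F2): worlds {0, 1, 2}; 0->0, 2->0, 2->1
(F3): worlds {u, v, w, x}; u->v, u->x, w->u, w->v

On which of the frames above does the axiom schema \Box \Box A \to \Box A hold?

Frame correspondent (Sahlqvist): \forall x \forall y (Rxy \to \exists z (Rxz \wedge Rzy)) — i.e. density.
(F1): satisfies the condition.
(F2): fails — R21 but no z with R2z and Rz1.
(F3): fails — Ruv but no z with Ruz and Rzv.
Valid on: (F1).

(F1)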